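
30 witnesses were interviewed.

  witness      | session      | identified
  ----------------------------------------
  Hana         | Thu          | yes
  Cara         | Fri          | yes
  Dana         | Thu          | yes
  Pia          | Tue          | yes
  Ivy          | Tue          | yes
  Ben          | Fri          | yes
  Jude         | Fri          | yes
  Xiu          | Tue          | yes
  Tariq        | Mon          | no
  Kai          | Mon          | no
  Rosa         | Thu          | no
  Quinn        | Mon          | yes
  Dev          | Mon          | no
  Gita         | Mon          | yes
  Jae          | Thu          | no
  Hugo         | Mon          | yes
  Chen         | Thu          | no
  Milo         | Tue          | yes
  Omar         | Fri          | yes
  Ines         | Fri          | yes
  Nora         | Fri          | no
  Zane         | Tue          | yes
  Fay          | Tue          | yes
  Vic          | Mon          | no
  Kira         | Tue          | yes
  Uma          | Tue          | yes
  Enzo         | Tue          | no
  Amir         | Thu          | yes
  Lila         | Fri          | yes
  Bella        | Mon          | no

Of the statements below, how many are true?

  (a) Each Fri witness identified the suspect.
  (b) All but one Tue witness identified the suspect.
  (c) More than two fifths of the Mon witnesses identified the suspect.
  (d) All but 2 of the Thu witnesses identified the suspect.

1

(a) Fri: |A| = 7, |A ∩ B| = 6; needs A ⊆ B, i.e. every element of A is in B (|A ∖ B| = 0) — false.
(b) Tue: |A| = 9, |A ∩ B| = 8; needs |A ∖ B| = 1 — true.
(c) Mon: |A| = 8, |A ∩ B| = 3; needs |A ∩ B| / |A| > 2/5 — false.
(d) Thu: |A| = 6, |A ∩ B| = 3; needs |A ∖ B| = 2 — false.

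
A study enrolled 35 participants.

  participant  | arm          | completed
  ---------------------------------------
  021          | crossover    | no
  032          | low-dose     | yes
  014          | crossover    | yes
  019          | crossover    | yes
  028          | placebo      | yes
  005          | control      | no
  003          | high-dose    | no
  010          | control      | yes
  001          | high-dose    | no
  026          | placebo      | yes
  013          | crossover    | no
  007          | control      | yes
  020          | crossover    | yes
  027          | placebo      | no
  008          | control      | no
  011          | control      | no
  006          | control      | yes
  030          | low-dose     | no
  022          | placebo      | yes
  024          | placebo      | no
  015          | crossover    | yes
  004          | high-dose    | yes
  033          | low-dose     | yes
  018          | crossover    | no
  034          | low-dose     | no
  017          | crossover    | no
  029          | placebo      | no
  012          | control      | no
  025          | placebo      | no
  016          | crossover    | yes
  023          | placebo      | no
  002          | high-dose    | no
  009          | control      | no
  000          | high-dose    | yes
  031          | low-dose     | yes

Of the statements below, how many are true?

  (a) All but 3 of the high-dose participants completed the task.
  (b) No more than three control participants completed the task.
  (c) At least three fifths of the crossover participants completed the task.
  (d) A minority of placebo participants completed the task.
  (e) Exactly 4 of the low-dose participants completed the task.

3

(a) high-dose: |A| = 5, |A ∩ B| = 2; needs |A ∖ B| = 3 — true.
(b) control: |A| = 8, |A ∩ B| = 3; needs |A ∩ B| ≤ 3 — true.
(c) crossover: |A| = 9, |A ∩ B| = 5; needs |A ∩ B| / |A| ≥ 3/5 — false.
(d) placebo: |A| = 8, |A ∩ B| = 3; needs |A ∩ B| < |A ∖ B| — true.
(e) low-dose: |A| = 5, |A ∩ B| = 3; needs |A ∩ B| = 4 — false.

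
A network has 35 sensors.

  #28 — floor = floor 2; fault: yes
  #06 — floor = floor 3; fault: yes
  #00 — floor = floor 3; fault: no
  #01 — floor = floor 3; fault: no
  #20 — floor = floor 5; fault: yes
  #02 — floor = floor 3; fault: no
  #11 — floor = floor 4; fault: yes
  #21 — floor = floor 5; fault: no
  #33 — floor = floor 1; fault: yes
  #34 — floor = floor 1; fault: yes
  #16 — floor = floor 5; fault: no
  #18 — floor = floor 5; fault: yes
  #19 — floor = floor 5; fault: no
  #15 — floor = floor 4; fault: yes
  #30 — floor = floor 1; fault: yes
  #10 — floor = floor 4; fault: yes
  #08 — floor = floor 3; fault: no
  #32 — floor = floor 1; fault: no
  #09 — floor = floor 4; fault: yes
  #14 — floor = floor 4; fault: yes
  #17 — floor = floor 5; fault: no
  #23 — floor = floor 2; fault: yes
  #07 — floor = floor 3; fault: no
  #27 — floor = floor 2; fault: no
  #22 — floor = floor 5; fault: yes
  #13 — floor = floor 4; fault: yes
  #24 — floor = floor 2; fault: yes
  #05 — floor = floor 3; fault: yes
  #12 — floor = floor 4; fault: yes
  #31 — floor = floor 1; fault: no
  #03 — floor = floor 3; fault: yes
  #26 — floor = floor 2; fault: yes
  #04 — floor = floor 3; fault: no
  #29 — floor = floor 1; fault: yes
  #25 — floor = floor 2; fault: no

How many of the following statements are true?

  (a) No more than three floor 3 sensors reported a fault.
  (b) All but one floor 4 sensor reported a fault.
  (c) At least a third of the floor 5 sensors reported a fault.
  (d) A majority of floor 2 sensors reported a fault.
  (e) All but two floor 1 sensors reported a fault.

(a) floor 3: |A| = 9, |A ∩ B| = 3; needs |A ∩ B| ≤ 3 — true.
(b) floor 4: |A| = 7, |A ∩ B| = 7; needs |A ∖ B| = 1 — false.
(c) floor 5: |A| = 7, |A ∩ B| = 3; needs |A ∩ B| / |A| ≥ 1/3 — true.
(d) floor 2: |A| = 6, |A ∩ B| = 4; needs |A ∩ B| > |A ∖ B| — true.
(e) floor 1: |A| = 6, |A ∩ B| = 4; needs |A ∖ B| = 2 — true.

4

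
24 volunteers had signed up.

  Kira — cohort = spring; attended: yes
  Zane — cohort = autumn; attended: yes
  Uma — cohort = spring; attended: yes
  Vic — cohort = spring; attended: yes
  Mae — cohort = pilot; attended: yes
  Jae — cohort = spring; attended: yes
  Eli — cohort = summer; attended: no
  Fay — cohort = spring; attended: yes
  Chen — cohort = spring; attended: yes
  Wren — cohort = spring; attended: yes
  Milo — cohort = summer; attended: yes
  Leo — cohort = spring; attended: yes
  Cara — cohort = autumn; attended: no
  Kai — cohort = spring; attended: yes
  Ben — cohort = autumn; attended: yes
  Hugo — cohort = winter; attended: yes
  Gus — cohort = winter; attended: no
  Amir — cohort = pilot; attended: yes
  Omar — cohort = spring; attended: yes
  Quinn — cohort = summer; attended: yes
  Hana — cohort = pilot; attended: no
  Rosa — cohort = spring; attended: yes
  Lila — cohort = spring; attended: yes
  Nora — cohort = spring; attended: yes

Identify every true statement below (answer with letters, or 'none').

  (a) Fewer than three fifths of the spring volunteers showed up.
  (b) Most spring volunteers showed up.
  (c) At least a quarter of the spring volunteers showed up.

(b), (c)

|A| = 13, |A ∩ B| = 13, |A ∖ B| = 0.
(a) |A ∩ B| / |A| < 3/5: fails.
(b) |A ∩ B| > |A ∖ B|: holds.
(c) |A ∩ B| / |A| ≥ 1/4: holds.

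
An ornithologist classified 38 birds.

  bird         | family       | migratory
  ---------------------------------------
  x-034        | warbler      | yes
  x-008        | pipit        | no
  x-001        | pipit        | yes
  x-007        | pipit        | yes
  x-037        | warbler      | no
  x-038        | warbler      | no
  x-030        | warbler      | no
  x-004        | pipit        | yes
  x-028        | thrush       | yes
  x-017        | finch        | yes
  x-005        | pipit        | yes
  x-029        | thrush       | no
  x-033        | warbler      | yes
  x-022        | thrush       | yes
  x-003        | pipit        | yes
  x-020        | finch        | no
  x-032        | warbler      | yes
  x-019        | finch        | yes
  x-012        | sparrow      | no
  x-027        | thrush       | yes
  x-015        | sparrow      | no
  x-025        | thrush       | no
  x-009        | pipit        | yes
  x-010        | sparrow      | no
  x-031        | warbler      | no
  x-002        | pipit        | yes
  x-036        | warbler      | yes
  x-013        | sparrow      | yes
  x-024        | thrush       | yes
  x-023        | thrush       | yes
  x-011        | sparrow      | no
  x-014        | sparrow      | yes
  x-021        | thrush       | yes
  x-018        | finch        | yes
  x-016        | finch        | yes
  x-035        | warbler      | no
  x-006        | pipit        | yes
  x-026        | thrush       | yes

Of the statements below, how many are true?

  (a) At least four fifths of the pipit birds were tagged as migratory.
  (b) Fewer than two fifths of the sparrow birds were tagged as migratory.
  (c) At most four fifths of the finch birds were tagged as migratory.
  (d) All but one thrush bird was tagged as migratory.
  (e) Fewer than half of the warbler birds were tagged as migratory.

4

(a) pipit: |A| = 9, |A ∩ B| = 8; needs |A ∩ B| / |A| ≥ 4/5 — true.
(b) sparrow: |A| = 6, |A ∩ B| = 2; needs |A ∩ B| / |A| < 2/5 — true.
(c) finch: |A| = 5, |A ∩ B| = 4; needs |A ∩ B| / |A| ≤ 4/5 — true.
(d) thrush: |A| = 9, |A ∩ B| = 7; needs |A ∖ B| = 1 — false.
(e) warbler: |A| = 9, |A ∩ B| = 4; needs |A ∩ B| < |A ∖ B| — true.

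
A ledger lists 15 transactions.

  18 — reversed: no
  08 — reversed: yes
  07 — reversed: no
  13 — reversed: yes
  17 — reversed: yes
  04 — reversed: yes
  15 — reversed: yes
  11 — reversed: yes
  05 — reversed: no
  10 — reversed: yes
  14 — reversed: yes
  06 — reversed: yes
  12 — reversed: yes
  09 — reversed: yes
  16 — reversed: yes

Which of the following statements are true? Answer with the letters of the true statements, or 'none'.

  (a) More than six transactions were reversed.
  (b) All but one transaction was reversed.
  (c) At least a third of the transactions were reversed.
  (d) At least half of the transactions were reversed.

|A| = 15, |A ∩ B| = 12, |A ∖ B| = 3.
(a) |A ∩ B| > 6: holds.
(b) |A ∖ B| = 1: fails.
(c) |A ∩ B| / |A| ≥ 1/3: holds.
(d) |A ∩ B| ≥ |A ∖ B|: holds.

(a), (c), (d)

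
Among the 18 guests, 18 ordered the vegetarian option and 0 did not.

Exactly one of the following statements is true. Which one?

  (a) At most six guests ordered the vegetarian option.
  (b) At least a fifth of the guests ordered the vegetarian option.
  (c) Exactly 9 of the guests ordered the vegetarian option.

|A| = 18, |A ∩ B| = 18, |A ∖ B| = 0.
(a) requires |A ∩ B| ≤ 6: false.
(b) requires |A ∩ B| / |A| ≥ 1/5: true.
(c) requires |A ∩ B| = 9: false.

(b)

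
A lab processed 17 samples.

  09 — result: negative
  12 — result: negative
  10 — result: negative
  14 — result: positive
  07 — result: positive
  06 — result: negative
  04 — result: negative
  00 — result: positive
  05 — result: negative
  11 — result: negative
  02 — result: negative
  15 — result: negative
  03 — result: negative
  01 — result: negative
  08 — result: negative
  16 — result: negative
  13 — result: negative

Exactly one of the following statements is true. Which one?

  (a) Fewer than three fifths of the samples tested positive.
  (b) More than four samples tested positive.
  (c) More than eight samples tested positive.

|A| = 17, |A ∩ B| = 3, |A ∖ B| = 14.
(a) requires |A ∩ B| / |A| < 3/5: true.
(b) requires |A ∩ B| > 4: false.
(c) requires |A ∩ B| > 8: false.

(a)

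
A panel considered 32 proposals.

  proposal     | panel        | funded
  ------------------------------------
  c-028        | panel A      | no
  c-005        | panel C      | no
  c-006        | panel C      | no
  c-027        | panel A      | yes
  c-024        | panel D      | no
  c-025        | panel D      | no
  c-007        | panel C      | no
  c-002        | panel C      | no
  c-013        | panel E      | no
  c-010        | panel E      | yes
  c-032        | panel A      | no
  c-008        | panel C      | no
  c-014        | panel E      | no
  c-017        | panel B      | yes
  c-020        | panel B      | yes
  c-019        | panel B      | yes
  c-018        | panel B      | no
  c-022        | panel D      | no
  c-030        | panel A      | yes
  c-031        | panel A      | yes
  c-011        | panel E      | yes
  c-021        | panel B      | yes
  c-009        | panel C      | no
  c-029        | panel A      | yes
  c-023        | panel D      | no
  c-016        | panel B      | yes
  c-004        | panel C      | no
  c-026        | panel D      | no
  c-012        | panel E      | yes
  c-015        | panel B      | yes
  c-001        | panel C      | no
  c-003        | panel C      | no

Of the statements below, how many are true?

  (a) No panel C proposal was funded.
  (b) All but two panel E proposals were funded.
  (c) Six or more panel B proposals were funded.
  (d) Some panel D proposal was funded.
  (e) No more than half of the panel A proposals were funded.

(a) panel C: |A| = 9, |A ∩ B| = 0; needs A ∩ B = ∅ (|A ∩ B| = 0) — true.
(b) panel E: |A| = 5, |A ∩ B| = 3; needs |A ∖ B| = 2 — true.
(c) panel B: |A| = 7, |A ∩ B| = 6; needs |A ∩ B| ≥ 6 — true.
(d) panel D: |A| = 5, |A ∩ B| = 0; needs A ∩ B ≠ ∅ (|A ∩ B| ≥ 1) — false.
(e) panel A: |A| = 6, |A ∩ B| = 4; needs |A ∩ B| ≤ |A ∖ B| — false.

3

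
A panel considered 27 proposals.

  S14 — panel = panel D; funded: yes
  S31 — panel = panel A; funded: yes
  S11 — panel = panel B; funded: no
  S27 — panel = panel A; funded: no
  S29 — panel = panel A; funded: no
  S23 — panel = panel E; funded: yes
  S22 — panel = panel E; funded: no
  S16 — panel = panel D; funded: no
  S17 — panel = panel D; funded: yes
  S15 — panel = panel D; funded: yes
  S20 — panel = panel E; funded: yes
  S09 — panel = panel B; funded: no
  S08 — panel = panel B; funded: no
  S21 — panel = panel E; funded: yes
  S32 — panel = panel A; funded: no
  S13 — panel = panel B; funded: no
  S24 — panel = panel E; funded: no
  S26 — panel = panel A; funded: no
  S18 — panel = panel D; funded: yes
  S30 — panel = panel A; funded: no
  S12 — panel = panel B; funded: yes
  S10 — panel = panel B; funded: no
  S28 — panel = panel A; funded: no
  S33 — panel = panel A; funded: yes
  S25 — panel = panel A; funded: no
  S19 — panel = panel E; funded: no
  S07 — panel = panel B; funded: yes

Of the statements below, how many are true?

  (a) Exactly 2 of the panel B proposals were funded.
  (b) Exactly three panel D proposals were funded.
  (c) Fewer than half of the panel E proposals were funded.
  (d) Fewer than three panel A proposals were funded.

2

(a) panel B: |A| = 7, |A ∩ B| = 2; needs |A ∩ B| = 2 — true.
(b) panel D: |A| = 5, |A ∩ B| = 4; needs |A ∩ B| = 3 — false.
(c) panel E: |A| = 6, |A ∩ B| = 3; needs |A ∩ B| < |A ∖ B| — false.
(d) panel A: |A| = 9, |A ∩ B| = 2; needs |A ∩ B| < 3 — true.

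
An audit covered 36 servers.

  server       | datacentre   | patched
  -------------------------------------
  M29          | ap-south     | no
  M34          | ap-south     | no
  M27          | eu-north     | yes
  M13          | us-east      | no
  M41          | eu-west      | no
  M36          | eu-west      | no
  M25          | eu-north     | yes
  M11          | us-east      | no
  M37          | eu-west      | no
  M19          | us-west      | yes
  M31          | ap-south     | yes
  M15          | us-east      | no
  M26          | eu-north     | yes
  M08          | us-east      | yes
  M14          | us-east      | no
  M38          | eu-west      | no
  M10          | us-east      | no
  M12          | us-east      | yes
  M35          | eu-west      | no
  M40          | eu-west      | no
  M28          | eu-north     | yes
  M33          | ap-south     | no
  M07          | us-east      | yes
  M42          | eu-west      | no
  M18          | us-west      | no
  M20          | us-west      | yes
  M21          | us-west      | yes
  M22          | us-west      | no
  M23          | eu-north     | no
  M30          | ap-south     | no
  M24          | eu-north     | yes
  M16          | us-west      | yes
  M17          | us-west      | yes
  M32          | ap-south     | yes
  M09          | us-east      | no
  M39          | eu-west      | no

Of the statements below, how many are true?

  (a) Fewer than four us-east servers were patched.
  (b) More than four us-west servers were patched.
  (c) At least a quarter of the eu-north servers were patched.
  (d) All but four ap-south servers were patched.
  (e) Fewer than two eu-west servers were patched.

(a) us-east: |A| = 9, |A ∩ B| = 3; needs |A ∩ B| < 4 — true.
(b) us-west: |A| = 7, |A ∩ B| = 5; needs |A ∩ B| > 4 — true.
(c) eu-north: |A| = 6, |A ∩ B| = 5; needs |A ∩ B| / |A| ≥ 1/4 — true.
(d) ap-south: |A| = 6, |A ∩ B| = 2; needs |A ∖ B| = 4 — true.
(e) eu-west: |A| = 8, |A ∩ B| = 0; needs |A ∩ B| < 2 — true.

5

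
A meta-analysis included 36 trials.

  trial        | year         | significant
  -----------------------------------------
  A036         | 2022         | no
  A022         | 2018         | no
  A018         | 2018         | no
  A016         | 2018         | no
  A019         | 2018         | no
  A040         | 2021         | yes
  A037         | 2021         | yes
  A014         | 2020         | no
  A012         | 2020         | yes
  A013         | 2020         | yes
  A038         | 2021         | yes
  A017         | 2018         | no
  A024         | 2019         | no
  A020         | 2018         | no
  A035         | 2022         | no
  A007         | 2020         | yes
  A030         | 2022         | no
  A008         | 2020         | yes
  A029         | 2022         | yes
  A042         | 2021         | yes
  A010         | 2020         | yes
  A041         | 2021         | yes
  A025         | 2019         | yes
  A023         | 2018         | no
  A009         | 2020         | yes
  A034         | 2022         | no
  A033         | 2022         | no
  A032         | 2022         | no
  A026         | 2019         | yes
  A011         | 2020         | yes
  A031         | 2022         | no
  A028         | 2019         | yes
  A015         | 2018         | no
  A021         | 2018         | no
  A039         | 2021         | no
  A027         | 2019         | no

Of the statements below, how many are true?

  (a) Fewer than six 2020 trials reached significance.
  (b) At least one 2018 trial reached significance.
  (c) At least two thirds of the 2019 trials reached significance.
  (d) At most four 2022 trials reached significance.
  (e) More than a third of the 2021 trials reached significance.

(a) 2020: |A| = 8, |A ∩ B| = 7; needs |A ∩ B| < 6 — false.
(b) 2018: |A| = 9, |A ∩ B| = 0; needs A ∩ B ≠ ∅ (|A ∩ B| ≥ 1) — false.
(c) 2019: |A| = 5, |A ∩ B| = 3; needs |A ∩ B| / |A| ≥ 2/3 — false.
(d) 2022: |A| = 8, |A ∩ B| = 1; needs |A ∩ B| ≤ 4 — true.
(e) 2021: |A| = 6, |A ∩ B| = 5; needs |A ∩ B| / |A| > 1/3 — true.

2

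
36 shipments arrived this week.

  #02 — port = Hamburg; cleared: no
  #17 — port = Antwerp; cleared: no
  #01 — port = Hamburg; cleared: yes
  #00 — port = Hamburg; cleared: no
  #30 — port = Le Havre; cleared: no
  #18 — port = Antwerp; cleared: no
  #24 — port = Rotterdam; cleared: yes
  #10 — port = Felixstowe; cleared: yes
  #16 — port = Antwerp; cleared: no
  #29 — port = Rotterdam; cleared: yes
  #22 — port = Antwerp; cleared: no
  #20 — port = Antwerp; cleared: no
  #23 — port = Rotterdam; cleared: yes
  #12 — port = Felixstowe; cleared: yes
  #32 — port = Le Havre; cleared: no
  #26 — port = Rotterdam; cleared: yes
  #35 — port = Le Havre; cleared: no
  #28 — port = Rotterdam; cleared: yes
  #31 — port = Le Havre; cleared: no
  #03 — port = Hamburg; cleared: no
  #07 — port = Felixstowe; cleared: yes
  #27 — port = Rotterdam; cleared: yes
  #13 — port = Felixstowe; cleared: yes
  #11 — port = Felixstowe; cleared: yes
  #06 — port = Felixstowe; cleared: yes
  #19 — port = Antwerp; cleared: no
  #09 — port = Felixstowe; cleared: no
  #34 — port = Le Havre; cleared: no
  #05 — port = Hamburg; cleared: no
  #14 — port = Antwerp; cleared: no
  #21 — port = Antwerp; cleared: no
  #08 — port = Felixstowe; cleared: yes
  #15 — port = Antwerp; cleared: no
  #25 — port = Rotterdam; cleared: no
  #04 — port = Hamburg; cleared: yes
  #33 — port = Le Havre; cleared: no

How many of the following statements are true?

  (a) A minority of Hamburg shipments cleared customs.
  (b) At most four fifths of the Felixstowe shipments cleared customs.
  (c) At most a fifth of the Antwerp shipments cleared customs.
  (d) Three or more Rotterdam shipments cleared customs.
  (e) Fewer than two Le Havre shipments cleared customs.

4

(a) Hamburg: |A| = 6, |A ∩ B| = 2; needs |A ∩ B| < |A ∖ B| — true.
(b) Felixstowe: |A| = 8, |A ∩ B| = 7; needs |A ∩ B| / |A| ≤ 4/5 — false.
(c) Antwerp: |A| = 9, |A ∩ B| = 0; needs |A ∩ B| / |A| ≤ 1/5 — true.
(d) Rotterdam: |A| = 7, |A ∩ B| = 6; needs |A ∩ B| ≥ 3 — true.
(e) Le Havre: |A| = 6, |A ∩ B| = 0; needs |A ∩ B| < 2 — true.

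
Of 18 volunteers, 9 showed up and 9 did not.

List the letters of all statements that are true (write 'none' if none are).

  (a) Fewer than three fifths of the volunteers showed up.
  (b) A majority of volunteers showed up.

(a)

|A| = 18, |A ∩ B| = 9, |A ∖ B| = 9.
(a) |A ∩ B| / |A| < 3/5: holds.
(b) |A ∩ B| > |A ∖ B|: fails.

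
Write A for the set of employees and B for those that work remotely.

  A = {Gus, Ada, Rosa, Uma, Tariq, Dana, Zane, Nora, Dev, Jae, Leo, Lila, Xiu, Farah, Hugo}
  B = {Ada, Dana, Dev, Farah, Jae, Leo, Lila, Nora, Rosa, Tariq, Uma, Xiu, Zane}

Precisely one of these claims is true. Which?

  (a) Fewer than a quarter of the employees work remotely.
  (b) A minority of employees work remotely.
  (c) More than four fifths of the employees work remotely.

(c)

|A| = 15, |A ∩ B| = 13, |A ∖ B| = 2.
(a) requires |A ∩ B| / |A| < 1/4: false.
(b) requires |A ∩ B| < |A ∖ B|: false.
(c) requires |A ∩ B| / |A| > 4/5: true.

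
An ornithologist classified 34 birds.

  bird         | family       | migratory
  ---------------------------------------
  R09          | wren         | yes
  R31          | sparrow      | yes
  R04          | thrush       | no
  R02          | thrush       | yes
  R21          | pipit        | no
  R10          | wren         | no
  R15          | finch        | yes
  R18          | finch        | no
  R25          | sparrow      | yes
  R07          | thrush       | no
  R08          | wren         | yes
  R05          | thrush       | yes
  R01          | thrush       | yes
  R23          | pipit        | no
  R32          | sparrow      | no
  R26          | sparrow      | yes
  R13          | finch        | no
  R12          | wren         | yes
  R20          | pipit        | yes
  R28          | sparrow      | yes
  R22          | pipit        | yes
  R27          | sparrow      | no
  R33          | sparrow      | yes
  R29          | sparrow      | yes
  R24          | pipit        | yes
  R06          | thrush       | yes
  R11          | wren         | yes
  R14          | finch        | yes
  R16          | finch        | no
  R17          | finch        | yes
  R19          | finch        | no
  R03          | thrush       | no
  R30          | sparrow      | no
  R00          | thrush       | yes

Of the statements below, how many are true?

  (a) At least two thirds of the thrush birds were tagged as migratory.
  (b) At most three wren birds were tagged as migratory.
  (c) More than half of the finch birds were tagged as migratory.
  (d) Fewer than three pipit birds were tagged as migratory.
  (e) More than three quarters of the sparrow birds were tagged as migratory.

(a) thrush: |A| = 8, |A ∩ B| = 5; needs |A ∩ B| / |A| ≥ 2/3 — false.
(b) wren: |A| = 5, |A ∩ B| = 4; needs |A ∩ B| ≤ 3 — false.
(c) finch: |A| = 7, |A ∩ B| = 3; needs |A ∩ B| > |A ∖ B| — false.
(d) pipit: |A| = 5, |A ∩ B| = 3; needs |A ∩ B| < 3 — false.
(e) sparrow: |A| = 9, |A ∩ B| = 6; needs |A ∩ B| / |A| > 3/4 — false.

0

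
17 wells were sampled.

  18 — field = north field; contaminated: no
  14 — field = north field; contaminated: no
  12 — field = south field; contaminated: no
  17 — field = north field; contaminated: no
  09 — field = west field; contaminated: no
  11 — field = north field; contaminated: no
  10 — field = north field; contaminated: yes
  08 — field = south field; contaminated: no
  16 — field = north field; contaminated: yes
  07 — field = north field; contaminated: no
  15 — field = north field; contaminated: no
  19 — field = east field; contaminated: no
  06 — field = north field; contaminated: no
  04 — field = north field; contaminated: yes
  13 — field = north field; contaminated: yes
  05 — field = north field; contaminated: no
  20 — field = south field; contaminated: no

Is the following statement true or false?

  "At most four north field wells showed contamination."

True

The determiner here denotes the relation: |A ∩ B| ≤ 4.
A (the restrictor) = {18, 14, 17, 11, 10, 16, 07, 15, 06, 04, 13, 05}, |A| = 12.
A ∩ B = {10, 16, 04, 13}, so |A ∩ B| = 4.
|A ∩ B| = 4, so the statement is true.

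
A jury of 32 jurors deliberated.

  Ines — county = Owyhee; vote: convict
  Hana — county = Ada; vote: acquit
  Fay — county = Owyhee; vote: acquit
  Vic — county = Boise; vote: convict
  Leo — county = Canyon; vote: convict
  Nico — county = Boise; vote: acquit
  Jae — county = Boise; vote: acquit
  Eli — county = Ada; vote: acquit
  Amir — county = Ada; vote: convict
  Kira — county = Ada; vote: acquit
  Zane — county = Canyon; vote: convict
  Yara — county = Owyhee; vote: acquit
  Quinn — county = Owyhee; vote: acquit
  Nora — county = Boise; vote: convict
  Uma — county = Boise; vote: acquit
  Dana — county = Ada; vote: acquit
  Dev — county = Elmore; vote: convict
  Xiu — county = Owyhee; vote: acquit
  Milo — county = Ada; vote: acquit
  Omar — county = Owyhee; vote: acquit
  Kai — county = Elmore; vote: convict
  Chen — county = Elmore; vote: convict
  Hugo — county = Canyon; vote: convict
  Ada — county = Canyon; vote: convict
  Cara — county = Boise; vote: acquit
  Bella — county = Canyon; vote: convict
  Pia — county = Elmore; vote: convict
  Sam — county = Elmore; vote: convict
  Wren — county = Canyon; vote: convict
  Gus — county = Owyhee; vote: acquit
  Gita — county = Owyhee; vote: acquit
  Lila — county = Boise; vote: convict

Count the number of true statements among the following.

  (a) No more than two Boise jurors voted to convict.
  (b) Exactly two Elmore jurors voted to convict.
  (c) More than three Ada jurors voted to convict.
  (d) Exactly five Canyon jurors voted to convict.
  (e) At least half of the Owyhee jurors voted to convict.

(a) Boise: |A| = 7, |A ∩ B| = 3; needs |A ∩ B| ≤ 2 — false.
(b) Elmore: |A| = 5, |A ∩ B| = 5; needs |A ∩ B| = 2 — false.
(c) Ada: |A| = 6, |A ∩ B| = 1; needs |A ∩ B| > 3 — false.
(d) Canyon: |A| = 6, |A ∩ B| = 6; needs |A ∩ B| = 5 — false.
(e) Owyhee: |A| = 8, |A ∩ B| = 1; needs |A ∩ B| ≥ |A ∖ B| — false.

0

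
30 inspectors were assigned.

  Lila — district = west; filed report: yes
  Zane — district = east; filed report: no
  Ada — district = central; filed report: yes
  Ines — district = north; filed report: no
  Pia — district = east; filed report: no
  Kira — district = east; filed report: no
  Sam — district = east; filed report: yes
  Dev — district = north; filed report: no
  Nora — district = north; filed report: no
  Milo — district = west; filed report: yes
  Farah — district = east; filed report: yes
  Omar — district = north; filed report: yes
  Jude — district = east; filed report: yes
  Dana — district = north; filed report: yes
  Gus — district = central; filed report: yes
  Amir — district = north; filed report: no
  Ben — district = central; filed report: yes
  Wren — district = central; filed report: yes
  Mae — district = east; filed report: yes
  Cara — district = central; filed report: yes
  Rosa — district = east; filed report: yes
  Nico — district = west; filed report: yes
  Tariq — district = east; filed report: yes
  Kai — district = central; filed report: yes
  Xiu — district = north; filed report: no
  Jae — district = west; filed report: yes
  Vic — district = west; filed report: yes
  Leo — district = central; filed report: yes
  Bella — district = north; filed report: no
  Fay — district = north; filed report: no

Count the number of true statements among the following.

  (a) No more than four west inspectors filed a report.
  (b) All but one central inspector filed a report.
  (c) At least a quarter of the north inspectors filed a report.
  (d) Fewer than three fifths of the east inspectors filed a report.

0

(a) west: |A| = 5, |A ∩ B| = 5; needs |A ∩ B| ≤ 4 — false.
(b) central: |A| = 7, |A ∩ B| = 7; needs |A ∖ B| = 1 — false.
(c) north: |A| = 9, |A ∩ B| = 2; needs |A ∩ B| / |A| ≥ 1/4 — false.
(d) east: |A| = 9, |A ∩ B| = 6; needs |A ∩ B| / |A| < 3/5 — false.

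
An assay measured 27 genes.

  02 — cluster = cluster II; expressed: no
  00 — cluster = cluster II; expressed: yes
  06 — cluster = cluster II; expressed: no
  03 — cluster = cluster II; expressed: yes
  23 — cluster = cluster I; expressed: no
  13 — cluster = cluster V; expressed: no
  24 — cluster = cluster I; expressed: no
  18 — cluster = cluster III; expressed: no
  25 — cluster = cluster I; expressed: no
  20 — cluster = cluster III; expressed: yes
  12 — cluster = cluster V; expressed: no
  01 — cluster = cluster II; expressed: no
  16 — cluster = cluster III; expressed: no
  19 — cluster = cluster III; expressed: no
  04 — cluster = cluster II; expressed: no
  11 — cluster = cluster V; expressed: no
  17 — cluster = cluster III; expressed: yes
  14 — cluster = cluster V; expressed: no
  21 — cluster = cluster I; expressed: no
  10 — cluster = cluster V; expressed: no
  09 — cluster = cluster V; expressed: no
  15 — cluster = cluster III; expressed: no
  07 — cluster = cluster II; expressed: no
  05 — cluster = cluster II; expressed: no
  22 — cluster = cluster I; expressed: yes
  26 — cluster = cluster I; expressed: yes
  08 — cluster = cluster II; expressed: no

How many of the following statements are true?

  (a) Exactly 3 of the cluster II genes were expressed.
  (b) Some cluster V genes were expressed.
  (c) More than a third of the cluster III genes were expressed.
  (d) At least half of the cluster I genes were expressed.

0

(a) cluster II: |A| = 9, |A ∩ B| = 2; needs |A ∩ B| = 3 — false.
(b) cluster V: |A| = 6, |A ∩ B| = 0; needs A ∩ B ≠ ∅ (|A ∩ B| ≥ 1) — false.
(c) cluster III: |A| = 6, |A ∩ B| = 2; needs |A ∩ B| / |A| > 1/3 — false.
(d) cluster I: |A| = 6, |A ∩ B| = 2; needs |A ∩ B| ≥ |A ∖ B| — false.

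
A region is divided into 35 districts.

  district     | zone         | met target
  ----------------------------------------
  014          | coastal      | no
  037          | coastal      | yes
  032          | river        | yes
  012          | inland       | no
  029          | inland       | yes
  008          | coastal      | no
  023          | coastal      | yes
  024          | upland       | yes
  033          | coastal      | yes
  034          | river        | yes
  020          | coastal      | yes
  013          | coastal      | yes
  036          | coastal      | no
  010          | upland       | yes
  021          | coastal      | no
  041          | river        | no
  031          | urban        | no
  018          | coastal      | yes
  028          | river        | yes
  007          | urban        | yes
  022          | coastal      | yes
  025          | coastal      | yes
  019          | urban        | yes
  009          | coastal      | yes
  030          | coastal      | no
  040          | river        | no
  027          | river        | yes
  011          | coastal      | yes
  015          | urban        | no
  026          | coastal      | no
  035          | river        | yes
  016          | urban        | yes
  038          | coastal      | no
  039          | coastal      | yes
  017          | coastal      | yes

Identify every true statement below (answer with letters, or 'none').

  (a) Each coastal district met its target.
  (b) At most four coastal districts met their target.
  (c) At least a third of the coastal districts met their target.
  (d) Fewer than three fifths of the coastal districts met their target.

|A| = 19, |A ∩ B| = 12, |A ∖ B| = 7.
(a) A ⊆ B, i.e. every element of A is in B (|A ∖ B| = 0): fails.
(b) |A ∩ B| ≤ 4: fails.
(c) |A ∩ B| / |A| ≥ 1/3: holds.
(d) |A ∩ B| / |A| < 3/5: fails.

(c)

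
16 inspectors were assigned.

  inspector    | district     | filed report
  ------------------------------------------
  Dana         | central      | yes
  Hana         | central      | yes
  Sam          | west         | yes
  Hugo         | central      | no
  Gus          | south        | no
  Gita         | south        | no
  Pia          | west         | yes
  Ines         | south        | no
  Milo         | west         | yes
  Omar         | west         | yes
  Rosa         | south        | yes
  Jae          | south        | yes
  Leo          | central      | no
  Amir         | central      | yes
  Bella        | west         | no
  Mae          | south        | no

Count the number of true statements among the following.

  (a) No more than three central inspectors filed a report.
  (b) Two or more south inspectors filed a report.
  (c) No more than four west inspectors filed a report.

3

(a) central: |A| = 5, |A ∩ B| = 3; needs |A ∩ B| ≤ 3 — true.
(b) south: |A| = 6, |A ∩ B| = 2; needs |A ∩ B| ≥ 2 — true.
(c) west: |A| = 5, |A ∩ B| = 4; needs |A ∩ B| ≤ 4 — true.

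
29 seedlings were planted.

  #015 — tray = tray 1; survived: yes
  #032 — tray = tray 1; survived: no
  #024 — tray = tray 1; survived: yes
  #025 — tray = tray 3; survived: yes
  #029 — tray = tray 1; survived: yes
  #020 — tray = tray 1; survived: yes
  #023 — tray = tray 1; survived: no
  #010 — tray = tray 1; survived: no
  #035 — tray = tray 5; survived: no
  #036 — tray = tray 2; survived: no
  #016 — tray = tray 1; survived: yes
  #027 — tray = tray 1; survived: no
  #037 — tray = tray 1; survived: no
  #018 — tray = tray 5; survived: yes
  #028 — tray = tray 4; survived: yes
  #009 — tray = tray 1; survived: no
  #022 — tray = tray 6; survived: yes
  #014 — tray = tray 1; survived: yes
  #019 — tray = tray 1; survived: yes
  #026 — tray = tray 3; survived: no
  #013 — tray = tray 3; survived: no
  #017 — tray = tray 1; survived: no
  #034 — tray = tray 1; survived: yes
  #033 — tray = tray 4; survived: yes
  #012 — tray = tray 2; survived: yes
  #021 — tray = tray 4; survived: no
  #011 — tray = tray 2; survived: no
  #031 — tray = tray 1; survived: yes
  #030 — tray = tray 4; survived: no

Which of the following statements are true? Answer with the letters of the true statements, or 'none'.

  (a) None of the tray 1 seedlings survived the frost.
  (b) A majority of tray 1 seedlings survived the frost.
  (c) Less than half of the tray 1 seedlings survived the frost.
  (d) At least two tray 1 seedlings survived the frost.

|A| = 16, |A ∩ B| = 9, |A ∖ B| = 7.
(a) A ∩ B = ∅ (|A ∩ B| = 0): fails.
(b) |A ∩ B| > |A ∖ B|: holds.
(c) |A ∩ B| < |A ∖ B|: fails.
(d) |A ∩ B| ≥ 2: holds.

(b), (d)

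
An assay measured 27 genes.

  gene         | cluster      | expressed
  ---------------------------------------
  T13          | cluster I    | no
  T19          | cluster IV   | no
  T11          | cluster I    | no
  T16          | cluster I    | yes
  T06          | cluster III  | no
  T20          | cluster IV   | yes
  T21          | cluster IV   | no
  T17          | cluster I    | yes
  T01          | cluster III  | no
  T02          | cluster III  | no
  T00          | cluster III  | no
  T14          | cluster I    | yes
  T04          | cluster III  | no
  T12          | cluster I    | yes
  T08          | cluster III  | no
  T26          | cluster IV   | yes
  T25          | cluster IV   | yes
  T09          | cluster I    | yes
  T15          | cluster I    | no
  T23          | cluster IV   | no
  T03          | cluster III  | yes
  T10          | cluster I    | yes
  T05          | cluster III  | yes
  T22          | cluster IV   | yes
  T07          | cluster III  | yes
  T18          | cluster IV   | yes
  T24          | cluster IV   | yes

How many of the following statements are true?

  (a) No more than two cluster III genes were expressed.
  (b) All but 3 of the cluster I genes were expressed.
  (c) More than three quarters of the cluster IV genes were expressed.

(a) cluster III: |A| = 9, |A ∩ B| = 3; needs |A ∩ B| ≤ 2 — false.
(b) cluster I: |A| = 9, |A ∩ B| = 6; needs |A ∖ B| = 3 — true.
(c) cluster IV: |A| = 9, |A ∩ B| = 6; needs |A ∩ B| / |A| > 3/4 — false.

1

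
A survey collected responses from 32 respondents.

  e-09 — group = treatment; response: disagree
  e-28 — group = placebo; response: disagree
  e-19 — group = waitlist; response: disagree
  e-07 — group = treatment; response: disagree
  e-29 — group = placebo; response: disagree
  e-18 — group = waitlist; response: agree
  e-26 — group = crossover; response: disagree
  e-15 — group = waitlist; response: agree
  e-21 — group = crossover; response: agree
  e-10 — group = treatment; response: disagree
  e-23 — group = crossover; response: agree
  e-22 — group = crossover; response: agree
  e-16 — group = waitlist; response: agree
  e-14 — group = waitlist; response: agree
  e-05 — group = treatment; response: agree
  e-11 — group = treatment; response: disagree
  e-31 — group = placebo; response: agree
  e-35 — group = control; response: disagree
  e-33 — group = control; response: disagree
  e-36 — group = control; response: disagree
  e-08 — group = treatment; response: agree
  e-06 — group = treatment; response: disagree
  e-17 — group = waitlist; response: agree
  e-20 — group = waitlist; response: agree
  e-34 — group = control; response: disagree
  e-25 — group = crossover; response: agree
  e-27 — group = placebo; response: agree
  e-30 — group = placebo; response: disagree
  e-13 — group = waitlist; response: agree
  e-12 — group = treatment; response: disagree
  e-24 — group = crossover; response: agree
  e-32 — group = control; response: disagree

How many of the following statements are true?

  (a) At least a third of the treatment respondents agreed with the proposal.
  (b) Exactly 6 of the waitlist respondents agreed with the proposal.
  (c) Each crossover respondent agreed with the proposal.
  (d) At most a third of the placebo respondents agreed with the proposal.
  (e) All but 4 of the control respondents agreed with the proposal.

0

(a) treatment: |A| = 8, |A ∩ B| = 2; needs |A ∩ B| / |A| ≥ 1/3 — false.
(b) waitlist: |A| = 8, |A ∩ B| = 7; needs |A ∩ B| = 6 — false.
(c) crossover: |A| = 6, |A ∩ B| = 5; needs A ⊆ B, i.e. every element of A is in B (|A ∖ B| = 0) — false.
(d) placebo: |A| = 5, |A ∩ B| = 2; needs |A ∩ B| / |A| ≤ 1/3 — false.
(e) control: |A| = 5, |A ∩ B| = 0; needs |A ∖ B| = 4 — false.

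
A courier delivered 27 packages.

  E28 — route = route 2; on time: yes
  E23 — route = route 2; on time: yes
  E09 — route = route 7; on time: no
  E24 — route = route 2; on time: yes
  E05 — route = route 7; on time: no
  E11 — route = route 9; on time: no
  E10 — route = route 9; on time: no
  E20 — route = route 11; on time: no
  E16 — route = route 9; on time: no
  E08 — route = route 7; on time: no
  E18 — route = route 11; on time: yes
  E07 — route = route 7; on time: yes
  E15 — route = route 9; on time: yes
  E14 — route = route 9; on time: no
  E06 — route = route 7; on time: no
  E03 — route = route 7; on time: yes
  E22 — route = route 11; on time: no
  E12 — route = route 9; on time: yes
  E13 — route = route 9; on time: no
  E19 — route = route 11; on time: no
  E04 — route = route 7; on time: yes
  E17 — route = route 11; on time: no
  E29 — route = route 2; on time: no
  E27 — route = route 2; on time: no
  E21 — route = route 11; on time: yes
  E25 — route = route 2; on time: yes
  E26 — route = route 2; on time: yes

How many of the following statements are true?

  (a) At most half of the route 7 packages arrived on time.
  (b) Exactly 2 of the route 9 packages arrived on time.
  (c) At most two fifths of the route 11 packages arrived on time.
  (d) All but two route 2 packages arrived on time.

(a) route 7: |A| = 7, |A ∩ B| = 3; needs |A ∩ B| ≤ |A ∖ B| — true.
(b) route 9: |A| = 7, |A ∩ B| = 2; needs |A ∩ B| = 2 — true.
(c) route 11: |A| = 6, |A ∩ B| = 2; needs |A ∩ B| / |A| ≤ 2/5 — true.
(d) route 2: |A| = 7, |A ∩ B| = 5; needs |A ∖ B| = 2 — true.

4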